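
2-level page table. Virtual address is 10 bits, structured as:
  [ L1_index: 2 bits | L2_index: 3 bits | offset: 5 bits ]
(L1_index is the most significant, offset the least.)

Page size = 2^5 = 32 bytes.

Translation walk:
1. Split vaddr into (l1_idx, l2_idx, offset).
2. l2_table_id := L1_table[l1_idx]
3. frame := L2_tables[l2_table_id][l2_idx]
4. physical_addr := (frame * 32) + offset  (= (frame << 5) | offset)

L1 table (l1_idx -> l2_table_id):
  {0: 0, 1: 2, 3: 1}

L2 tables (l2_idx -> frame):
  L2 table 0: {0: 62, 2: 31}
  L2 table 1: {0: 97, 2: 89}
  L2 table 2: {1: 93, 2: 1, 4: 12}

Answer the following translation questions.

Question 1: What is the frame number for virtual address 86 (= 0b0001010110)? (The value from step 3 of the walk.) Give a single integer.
Answer: 31

Derivation:
vaddr = 86: l1_idx=0, l2_idx=2
L1[0] = 0; L2[0][2] = 31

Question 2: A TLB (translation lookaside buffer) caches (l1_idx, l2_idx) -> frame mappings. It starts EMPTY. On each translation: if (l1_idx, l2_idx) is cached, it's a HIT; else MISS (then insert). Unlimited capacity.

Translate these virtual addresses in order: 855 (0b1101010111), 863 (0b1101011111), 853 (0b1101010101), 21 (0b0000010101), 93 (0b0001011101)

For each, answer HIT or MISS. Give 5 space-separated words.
Answer: MISS HIT HIT MISS MISS

Derivation:
vaddr=855: (3,2) not in TLB -> MISS, insert
vaddr=863: (3,2) in TLB -> HIT
vaddr=853: (3,2) in TLB -> HIT
vaddr=21: (0,0) not in TLB -> MISS, insert
vaddr=93: (0,2) not in TLB -> MISS, insert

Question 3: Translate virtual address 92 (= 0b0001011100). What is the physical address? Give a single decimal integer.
vaddr = 92 = 0b0001011100
Split: l1_idx=0, l2_idx=2, offset=28
L1[0] = 0
L2[0][2] = 31
paddr = 31 * 32 + 28 = 1020

Answer: 1020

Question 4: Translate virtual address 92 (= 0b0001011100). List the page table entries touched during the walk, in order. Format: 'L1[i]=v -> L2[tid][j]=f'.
vaddr = 92 = 0b0001011100
Split: l1_idx=0, l2_idx=2, offset=28

Answer: L1[0]=0 -> L2[0][2]=31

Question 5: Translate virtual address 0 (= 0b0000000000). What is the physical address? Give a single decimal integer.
Answer: 1984

Derivation:
vaddr = 0 = 0b0000000000
Split: l1_idx=0, l2_idx=0, offset=0
L1[0] = 0
L2[0][0] = 62
paddr = 62 * 32 + 0 = 1984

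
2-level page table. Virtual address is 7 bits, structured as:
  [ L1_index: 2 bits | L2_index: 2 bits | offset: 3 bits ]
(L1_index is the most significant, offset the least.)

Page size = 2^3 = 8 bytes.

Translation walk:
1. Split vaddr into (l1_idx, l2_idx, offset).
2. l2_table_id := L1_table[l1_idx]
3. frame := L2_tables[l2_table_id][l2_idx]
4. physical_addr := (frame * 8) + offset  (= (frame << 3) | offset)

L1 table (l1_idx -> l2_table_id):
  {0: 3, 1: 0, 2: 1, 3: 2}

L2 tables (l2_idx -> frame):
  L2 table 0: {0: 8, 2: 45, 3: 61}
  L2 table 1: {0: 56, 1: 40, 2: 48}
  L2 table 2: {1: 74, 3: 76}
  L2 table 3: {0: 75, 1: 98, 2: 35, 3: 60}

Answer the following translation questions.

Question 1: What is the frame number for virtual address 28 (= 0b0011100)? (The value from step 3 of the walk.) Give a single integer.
vaddr = 28: l1_idx=0, l2_idx=3
L1[0] = 3; L2[3][3] = 60

Answer: 60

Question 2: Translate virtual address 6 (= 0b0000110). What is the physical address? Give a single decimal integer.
Answer: 606

Derivation:
vaddr = 6 = 0b0000110
Split: l1_idx=0, l2_idx=0, offset=6
L1[0] = 3
L2[3][0] = 75
paddr = 75 * 8 + 6 = 606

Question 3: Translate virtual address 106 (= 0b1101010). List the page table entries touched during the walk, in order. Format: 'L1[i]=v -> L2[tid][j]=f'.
vaddr = 106 = 0b1101010
Split: l1_idx=3, l2_idx=1, offset=2

Answer: L1[3]=2 -> L2[2][1]=74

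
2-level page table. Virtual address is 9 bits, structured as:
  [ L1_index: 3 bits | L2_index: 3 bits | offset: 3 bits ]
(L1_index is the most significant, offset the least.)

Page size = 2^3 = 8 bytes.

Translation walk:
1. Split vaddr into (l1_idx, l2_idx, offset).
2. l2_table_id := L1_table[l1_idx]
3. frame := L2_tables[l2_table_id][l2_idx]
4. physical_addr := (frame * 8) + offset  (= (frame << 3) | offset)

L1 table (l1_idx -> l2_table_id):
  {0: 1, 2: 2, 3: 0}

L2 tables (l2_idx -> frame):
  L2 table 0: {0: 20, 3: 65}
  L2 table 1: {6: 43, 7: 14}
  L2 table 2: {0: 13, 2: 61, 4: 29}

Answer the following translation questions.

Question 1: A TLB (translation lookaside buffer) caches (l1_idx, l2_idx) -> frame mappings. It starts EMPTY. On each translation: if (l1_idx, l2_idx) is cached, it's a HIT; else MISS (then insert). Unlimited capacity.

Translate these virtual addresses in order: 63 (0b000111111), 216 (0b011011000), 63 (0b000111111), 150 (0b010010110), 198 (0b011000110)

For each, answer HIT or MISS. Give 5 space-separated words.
vaddr=63: (0,7) not in TLB -> MISS, insert
vaddr=216: (3,3) not in TLB -> MISS, insert
vaddr=63: (0,7) in TLB -> HIT
vaddr=150: (2,2) not in TLB -> MISS, insert
vaddr=198: (3,0) not in TLB -> MISS, insert

Answer: MISS MISS HIT MISS MISS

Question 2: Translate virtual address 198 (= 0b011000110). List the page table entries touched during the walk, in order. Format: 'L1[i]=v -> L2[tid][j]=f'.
Answer: L1[3]=0 -> L2[0][0]=20

Derivation:
vaddr = 198 = 0b011000110
Split: l1_idx=3, l2_idx=0, offset=6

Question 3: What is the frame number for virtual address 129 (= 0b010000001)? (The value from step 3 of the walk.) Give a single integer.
vaddr = 129: l1_idx=2, l2_idx=0
L1[2] = 2; L2[2][0] = 13

Answer: 13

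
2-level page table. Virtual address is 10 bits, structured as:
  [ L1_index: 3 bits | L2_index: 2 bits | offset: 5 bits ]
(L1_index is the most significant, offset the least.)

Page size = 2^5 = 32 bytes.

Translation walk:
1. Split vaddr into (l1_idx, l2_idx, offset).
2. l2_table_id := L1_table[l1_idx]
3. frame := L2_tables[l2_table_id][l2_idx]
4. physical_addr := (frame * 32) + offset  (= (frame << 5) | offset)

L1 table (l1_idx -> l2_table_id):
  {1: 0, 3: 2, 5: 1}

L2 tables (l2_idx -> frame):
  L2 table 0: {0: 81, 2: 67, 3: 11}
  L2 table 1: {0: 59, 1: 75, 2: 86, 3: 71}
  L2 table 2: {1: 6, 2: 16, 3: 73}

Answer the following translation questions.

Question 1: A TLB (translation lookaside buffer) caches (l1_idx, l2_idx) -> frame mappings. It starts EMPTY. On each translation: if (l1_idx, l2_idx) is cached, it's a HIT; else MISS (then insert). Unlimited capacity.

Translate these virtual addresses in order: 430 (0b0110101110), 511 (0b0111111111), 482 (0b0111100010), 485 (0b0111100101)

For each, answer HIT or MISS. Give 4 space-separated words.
Answer: MISS MISS HIT HIT

Derivation:
vaddr=430: (3,1) not in TLB -> MISS, insert
vaddr=511: (3,3) not in TLB -> MISS, insert
vaddr=482: (3,3) in TLB -> HIT
vaddr=485: (3,3) in TLB -> HIT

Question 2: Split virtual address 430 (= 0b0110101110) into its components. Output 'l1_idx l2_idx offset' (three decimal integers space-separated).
Answer: 3 1 14

Derivation:
vaddr = 430 = 0b0110101110
  top 3 bits -> l1_idx = 3
  next 2 bits -> l2_idx = 1
  bottom 5 bits -> offset = 14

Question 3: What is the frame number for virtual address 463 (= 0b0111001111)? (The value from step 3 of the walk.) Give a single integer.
Answer: 16

Derivation:
vaddr = 463: l1_idx=3, l2_idx=2
L1[3] = 2; L2[2][2] = 16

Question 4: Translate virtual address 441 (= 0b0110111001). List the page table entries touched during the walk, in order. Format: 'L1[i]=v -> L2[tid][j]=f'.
Answer: L1[3]=2 -> L2[2][1]=6

Derivation:
vaddr = 441 = 0b0110111001
Split: l1_idx=3, l2_idx=1, offset=25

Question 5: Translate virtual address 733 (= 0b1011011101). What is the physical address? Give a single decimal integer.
Answer: 2781

Derivation:
vaddr = 733 = 0b1011011101
Split: l1_idx=5, l2_idx=2, offset=29
L1[5] = 1
L2[1][2] = 86
paddr = 86 * 32 + 29 = 2781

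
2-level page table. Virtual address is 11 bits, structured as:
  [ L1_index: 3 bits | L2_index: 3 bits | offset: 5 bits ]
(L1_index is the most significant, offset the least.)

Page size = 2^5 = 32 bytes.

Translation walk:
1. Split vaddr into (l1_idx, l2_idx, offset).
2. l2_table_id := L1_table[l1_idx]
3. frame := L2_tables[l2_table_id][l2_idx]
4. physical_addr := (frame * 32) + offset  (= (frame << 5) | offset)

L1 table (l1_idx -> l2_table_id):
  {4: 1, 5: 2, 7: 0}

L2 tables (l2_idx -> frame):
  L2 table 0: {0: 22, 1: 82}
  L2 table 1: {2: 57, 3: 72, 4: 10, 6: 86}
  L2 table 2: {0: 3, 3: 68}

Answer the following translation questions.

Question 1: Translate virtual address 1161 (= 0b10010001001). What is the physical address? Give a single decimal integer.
Answer: 329

Derivation:
vaddr = 1161 = 0b10010001001
Split: l1_idx=4, l2_idx=4, offset=9
L1[4] = 1
L2[1][4] = 10
paddr = 10 * 32 + 9 = 329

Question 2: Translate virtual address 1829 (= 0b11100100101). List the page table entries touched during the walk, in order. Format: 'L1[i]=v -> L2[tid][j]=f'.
vaddr = 1829 = 0b11100100101
Split: l1_idx=7, l2_idx=1, offset=5

Answer: L1[7]=0 -> L2[0][1]=82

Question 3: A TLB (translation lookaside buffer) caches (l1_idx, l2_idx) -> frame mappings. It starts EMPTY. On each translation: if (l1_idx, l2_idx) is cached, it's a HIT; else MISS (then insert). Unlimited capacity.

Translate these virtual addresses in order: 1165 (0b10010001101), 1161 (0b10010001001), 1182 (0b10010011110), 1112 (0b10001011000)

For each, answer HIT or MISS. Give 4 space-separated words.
Answer: MISS HIT HIT MISS

Derivation:
vaddr=1165: (4,4) not in TLB -> MISS, insert
vaddr=1161: (4,4) in TLB -> HIT
vaddr=1182: (4,4) in TLB -> HIT
vaddr=1112: (4,2) not in TLB -> MISS, insert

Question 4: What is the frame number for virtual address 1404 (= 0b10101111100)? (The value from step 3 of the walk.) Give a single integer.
vaddr = 1404: l1_idx=5, l2_idx=3
L1[5] = 2; L2[2][3] = 68

Answer: 68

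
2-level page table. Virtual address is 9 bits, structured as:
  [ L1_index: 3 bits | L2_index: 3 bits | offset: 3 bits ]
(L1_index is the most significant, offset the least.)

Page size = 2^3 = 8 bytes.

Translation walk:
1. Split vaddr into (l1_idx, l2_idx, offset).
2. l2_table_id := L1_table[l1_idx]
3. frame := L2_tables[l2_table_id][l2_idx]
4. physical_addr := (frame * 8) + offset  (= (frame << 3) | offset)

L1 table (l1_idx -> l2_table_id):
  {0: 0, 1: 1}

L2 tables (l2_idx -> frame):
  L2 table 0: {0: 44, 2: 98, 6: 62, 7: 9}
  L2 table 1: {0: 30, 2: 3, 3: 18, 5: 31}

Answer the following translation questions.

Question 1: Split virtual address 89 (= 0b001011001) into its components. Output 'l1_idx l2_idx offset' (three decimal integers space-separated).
vaddr = 89 = 0b001011001
  top 3 bits -> l1_idx = 1
  next 3 bits -> l2_idx = 3
  bottom 3 bits -> offset = 1

Answer: 1 3 1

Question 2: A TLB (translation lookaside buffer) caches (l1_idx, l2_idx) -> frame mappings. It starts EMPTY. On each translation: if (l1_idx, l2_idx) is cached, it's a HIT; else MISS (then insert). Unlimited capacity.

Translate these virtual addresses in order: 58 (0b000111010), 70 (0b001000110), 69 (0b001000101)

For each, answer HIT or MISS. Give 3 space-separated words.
Answer: MISS MISS HIT

Derivation:
vaddr=58: (0,7) not in TLB -> MISS, insert
vaddr=70: (1,0) not in TLB -> MISS, insert
vaddr=69: (1,0) in TLB -> HIT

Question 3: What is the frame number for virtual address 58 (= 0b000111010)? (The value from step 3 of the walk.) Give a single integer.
vaddr = 58: l1_idx=0, l2_idx=7
L1[0] = 0; L2[0][7] = 9

Answer: 9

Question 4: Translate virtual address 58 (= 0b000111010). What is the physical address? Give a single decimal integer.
vaddr = 58 = 0b000111010
Split: l1_idx=0, l2_idx=7, offset=2
L1[0] = 0
L2[0][7] = 9
paddr = 9 * 8 + 2 = 74

Answer: 74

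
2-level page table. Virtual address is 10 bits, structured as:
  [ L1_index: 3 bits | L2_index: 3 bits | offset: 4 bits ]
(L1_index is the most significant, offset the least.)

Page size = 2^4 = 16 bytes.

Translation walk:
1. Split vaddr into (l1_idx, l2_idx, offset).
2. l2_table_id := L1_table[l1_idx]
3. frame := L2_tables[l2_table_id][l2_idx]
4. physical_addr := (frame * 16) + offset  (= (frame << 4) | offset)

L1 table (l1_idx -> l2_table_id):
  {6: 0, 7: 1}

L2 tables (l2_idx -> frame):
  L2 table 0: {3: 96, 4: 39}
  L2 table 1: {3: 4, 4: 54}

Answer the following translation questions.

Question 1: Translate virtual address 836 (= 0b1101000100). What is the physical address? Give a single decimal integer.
Answer: 628

Derivation:
vaddr = 836 = 0b1101000100
Split: l1_idx=6, l2_idx=4, offset=4
L1[6] = 0
L2[0][4] = 39
paddr = 39 * 16 + 4 = 628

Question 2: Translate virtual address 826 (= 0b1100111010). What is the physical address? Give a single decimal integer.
vaddr = 826 = 0b1100111010
Split: l1_idx=6, l2_idx=3, offset=10
L1[6] = 0
L2[0][3] = 96
paddr = 96 * 16 + 10 = 1546

Answer: 1546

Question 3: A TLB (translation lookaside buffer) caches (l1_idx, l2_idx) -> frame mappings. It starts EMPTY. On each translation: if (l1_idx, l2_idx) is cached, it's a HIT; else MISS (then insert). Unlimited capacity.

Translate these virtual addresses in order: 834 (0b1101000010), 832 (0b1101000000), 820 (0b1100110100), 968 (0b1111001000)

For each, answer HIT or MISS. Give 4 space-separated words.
Answer: MISS HIT MISS MISS

Derivation:
vaddr=834: (6,4) not in TLB -> MISS, insert
vaddr=832: (6,4) in TLB -> HIT
vaddr=820: (6,3) not in TLB -> MISS, insert
vaddr=968: (7,4) not in TLB -> MISS, insert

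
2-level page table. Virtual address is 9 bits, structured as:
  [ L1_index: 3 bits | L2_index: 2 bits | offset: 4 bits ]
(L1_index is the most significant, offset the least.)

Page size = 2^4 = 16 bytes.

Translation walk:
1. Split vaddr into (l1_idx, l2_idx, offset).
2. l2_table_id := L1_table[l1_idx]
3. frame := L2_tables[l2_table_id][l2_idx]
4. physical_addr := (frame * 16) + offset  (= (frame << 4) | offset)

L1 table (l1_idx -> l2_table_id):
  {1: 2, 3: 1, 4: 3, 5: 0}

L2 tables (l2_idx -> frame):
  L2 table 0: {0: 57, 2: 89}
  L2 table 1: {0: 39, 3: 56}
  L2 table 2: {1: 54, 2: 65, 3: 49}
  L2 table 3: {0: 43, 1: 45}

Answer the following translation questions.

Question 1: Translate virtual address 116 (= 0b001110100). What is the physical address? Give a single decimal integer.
vaddr = 116 = 0b001110100
Split: l1_idx=1, l2_idx=3, offset=4
L1[1] = 2
L2[2][3] = 49
paddr = 49 * 16 + 4 = 788

Answer: 788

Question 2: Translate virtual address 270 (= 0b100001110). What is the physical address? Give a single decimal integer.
vaddr = 270 = 0b100001110
Split: l1_idx=4, l2_idx=0, offset=14
L1[4] = 3
L2[3][0] = 43
paddr = 43 * 16 + 14 = 702

Answer: 702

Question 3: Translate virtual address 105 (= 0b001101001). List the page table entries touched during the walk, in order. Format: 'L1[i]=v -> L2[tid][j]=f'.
vaddr = 105 = 0b001101001
Split: l1_idx=1, l2_idx=2, offset=9

Answer: L1[1]=2 -> L2[2][2]=65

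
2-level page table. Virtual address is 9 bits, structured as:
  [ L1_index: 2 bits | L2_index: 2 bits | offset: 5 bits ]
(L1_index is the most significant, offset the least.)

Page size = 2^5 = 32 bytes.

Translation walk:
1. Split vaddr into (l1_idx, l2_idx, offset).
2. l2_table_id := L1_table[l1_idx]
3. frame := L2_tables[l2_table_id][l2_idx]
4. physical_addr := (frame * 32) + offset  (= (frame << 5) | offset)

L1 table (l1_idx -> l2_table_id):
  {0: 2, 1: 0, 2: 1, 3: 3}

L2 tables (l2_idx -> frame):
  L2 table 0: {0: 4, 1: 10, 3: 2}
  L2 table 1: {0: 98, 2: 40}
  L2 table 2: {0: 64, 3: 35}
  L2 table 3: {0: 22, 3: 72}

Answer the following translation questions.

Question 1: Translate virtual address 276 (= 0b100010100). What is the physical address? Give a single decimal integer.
vaddr = 276 = 0b100010100
Split: l1_idx=2, l2_idx=0, offset=20
L1[2] = 1
L2[1][0] = 98
paddr = 98 * 32 + 20 = 3156

Answer: 3156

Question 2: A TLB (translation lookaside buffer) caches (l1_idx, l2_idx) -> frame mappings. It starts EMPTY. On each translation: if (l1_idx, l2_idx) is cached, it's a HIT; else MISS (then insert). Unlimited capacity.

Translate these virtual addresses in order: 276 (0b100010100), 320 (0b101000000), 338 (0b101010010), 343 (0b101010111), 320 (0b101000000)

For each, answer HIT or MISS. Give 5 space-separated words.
vaddr=276: (2,0) not in TLB -> MISS, insert
vaddr=320: (2,2) not in TLB -> MISS, insert
vaddr=338: (2,2) in TLB -> HIT
vaddr=343: (2,2) in TLB -> HIT
vaddr=320: (2,2) in TLB -> HIT

Answer: MISS MISS HIT HIT HIT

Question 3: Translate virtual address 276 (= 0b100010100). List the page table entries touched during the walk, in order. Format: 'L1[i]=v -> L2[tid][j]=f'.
Answer: L1[2]=1 -> L2[1][0]=98

Derivation:
vaddr = 276 = 0b100010100
Split: l1_idx=2, l2_idx=0, offset=20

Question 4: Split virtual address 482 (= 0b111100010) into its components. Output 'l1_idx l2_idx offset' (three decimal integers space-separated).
Answer: 3 3 2

Derivation:
vaddr = 482 = 0b111100010
  top 2 bits -> l1_idx = 3
  next 2 bits -> l2_idx = 3
  bottom 5 bits -> offset = 2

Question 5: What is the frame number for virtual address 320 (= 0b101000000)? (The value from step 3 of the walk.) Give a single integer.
vaddr = 320: l1_idx=2, l2_idx=2
L1[2] = 1; L2[1][2] = 40

Answer: 40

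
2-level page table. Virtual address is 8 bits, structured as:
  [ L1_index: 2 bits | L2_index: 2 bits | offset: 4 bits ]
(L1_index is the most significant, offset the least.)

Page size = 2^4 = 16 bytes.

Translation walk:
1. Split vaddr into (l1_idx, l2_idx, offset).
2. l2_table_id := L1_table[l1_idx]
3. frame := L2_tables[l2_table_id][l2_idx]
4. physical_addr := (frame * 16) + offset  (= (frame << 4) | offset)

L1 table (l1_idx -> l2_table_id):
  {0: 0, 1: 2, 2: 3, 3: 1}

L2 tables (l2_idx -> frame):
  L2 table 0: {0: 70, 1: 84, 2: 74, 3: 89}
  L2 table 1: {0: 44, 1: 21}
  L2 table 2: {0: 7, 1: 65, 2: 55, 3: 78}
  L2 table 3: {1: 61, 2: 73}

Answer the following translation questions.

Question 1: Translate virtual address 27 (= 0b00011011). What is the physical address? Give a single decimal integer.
vaddr = 27 = 0b00011011
Split: l1_idx=0, l2_idx=1, offset=11
L1[0] = 0
L2[0][1] = 84
paddr = 84 * 16 + 11 = 1355

Answer: 1355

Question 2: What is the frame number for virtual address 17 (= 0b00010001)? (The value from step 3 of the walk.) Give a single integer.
Answer: 84

Derivation:
vaddr = 17: l1_idx=0, l2_idx=1
L1[0] = 0; L2[0][1] = 84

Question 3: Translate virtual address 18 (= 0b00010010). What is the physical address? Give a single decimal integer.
Answer: 1346

Derivation:
vaddr = 18 = 0b00010010
Split: l1_idx=0, l2_idx=1, offset=2
L1[0] = 0
L2[0][1] = 84
paddr = 84 * 16 + 2 = 1346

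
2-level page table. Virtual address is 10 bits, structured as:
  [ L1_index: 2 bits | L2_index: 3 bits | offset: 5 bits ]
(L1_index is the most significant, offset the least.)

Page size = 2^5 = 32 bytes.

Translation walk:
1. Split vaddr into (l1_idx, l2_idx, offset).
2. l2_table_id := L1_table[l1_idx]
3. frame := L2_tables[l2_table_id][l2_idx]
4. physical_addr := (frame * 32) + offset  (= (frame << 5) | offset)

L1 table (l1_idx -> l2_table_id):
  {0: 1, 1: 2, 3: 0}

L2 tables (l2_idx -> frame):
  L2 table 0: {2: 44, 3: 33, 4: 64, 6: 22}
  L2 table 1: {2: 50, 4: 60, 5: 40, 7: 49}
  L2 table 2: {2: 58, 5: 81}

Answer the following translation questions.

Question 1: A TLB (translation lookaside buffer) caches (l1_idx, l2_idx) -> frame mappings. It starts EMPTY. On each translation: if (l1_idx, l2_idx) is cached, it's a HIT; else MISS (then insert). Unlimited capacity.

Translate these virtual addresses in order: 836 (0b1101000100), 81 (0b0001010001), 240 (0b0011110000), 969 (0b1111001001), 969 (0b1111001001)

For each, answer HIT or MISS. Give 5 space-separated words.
Answer: MISS MISS MISS MISS HIT

Derivation:
vaddr=836: (3,2) not in TLB -> MISS, insert
vaddr=81: (0,2) not in TLB -> MISS, insert
vaddr=240: (0,7) not in TLB -> MISS, insert
vaddr=969: (3,6) not in TLB -> MISS, insert
vaddr=969: (3,6) in TLB -> HIT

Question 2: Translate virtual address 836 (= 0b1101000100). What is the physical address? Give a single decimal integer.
vaddr = 836 = 0b1101000100
Split: l1_idx=3, l2_idx=2, offset=4
L1[3] = 0
L2[0][2] = 44
paddr = 44 * 32 + 4 = 1412

Answer: 1412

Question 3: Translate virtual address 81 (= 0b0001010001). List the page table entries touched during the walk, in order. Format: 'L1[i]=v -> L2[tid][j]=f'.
Answer: L1[0]=1 -> L2[1][2]=50

Derivation:
vaddr = 81 = 0b0001010001
Split: l1_idx=0, l2_idx=2, offset=17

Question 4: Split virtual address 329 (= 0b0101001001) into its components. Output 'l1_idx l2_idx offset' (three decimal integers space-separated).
Answer: 1 2 9

Derivation:
vaddr = 329 = 0b0101001001
  top 2 bits -> l1_idx = 1
  next 3 bits -> l2_idx = 2
  bottom 5 bits -> offset = 9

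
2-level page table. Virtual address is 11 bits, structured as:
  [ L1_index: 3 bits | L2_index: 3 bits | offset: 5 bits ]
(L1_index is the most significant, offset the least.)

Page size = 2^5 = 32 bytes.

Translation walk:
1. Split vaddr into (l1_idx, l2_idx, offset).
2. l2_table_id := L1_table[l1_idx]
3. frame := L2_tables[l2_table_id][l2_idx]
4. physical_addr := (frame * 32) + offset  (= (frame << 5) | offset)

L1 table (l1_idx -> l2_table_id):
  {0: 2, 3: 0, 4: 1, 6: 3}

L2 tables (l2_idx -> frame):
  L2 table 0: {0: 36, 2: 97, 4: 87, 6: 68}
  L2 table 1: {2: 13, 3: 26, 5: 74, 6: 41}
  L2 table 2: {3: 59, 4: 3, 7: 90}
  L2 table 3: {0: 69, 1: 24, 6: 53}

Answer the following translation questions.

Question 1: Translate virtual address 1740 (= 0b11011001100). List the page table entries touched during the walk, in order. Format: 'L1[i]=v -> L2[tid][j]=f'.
vaddr = 1740 = 0b11011001100
Split: l1_idx=6, l2_idx=6, offset=12

Answer: L1[6]=3 -> L2[3][6]=53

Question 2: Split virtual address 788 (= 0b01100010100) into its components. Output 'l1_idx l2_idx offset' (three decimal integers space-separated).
vaddr = 788 = 0b01100010100
  top 3 bits -> l1_idx = 3
  next 3 bits -> l2_idx = 0
  bottom 5 bits -> offset = 20

Answer: 3 0 20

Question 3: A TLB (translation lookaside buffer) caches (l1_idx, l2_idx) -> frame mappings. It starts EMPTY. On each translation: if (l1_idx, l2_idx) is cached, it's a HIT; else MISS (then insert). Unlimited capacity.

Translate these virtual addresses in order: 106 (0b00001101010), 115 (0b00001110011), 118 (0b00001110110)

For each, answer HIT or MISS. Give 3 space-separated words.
vaddr=106: (0,3) not in TLB -> MISS, insert
vaddr=115: (0,3) in TLB -> HIT
vaddr=118: (0,3) in TLB -> HIT

Answer: MISS HIT HIT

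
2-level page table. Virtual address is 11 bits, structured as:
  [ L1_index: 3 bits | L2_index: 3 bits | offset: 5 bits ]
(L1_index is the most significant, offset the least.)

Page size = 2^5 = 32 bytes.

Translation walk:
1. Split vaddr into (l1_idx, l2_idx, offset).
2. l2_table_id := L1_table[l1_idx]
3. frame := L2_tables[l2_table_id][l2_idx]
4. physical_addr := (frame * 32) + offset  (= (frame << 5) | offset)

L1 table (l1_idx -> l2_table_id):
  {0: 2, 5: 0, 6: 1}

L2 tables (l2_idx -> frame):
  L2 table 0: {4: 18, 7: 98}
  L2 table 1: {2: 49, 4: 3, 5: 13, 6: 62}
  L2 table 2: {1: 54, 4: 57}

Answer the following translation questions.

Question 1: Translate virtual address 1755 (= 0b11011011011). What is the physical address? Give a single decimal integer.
Answer: 2011

Derivation:
vaddr = 1755 = 0b11011011011
Split: l1_idx=6, l2_idx=6, offset=27
L1[6] = 1
L2[1][6] = 62
paddr = 62 * 32 + 27 = 2011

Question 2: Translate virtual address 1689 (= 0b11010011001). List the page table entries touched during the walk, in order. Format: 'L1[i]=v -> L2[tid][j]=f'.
Answer: L1[6]=1 -> L2[1][4]=3

Derivation:
vaddr = 1689 = 0b11010011001
Split: l1_idx=6, l2_idx=4, offset=25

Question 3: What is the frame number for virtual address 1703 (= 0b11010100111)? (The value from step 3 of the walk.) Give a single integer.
vaddr = 1703: l1_idx=6, l2_idx=5
L1[6] = 1; L2[1][5] = 13

Answer: 13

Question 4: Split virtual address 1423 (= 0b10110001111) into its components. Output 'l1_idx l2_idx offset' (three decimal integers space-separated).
vaddr = 1423 = 0b10110001111
  top 3 bits -> l1_idx = 5
  next 3 bits -> l2_idx = 4
  bottom 5 bits -> offset = 15

Answer: 5 4 15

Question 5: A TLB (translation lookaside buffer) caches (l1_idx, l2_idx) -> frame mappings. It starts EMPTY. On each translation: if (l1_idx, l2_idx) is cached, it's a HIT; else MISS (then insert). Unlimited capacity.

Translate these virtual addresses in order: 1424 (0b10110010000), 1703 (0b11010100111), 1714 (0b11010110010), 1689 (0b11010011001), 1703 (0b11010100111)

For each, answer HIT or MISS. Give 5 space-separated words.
vaddr=1424: (5,4) not in TLB -> MISS, insert
vaddr=1703: (6,5) not in TLB -> MISS, insert
vaddr=1714: (6,5) in TLB -> HIT
vaddr=1689: (6,4) not in TLB -> MISS, insert
vaddr=1703: (6,5) in TLB -> HIT

Answer: MISS MISS HIT MISS HIT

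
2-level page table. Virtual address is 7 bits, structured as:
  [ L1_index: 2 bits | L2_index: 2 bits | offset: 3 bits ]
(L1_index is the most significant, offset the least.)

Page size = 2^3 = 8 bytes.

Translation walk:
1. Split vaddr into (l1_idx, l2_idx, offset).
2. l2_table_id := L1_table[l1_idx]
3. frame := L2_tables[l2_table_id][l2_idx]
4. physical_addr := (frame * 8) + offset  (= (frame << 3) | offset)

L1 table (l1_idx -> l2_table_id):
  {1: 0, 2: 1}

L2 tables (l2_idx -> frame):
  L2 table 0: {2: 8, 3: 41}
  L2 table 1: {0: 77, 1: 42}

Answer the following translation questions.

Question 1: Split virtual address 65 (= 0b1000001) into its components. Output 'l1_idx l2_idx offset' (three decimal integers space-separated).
vaddr = 65 = 0b1000001
  top 2 bits -> l1_idx = 2
  next 2 bits -> l2_idx = 0
  bottom 3 bits -> offset = 1

Answer: 2 0 1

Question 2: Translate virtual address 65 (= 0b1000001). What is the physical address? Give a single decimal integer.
vaddr = 65 = 0b1000001
Split: l1_idx=2, l2_idx=0, offset=1
L1[2] = 1
L2[1][0] = 77
paddr = 77 * 8 + 1 = 617

Answer: 617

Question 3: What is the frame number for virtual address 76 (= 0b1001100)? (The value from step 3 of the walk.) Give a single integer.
vaddr = 76: l1_idx=2, l2_idx=1
L1[2] = 1; L2[1][1] = 42

Answer: 42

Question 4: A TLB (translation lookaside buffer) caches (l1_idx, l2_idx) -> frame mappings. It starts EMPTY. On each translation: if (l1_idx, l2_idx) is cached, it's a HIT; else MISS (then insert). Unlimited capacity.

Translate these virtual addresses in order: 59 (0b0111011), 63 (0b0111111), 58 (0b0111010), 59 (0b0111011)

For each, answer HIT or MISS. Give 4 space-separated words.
Answer: MISS HIT HIT HIT

Derivation:
vaddr=59: (1,3) not in TLB -> MISS, insert
vaddr=63: (1,3) in TLB -> HIT
vaddr=58: (1,3) in TLB -> HIT
vaddr=59: (1,3) in TLB -> HIT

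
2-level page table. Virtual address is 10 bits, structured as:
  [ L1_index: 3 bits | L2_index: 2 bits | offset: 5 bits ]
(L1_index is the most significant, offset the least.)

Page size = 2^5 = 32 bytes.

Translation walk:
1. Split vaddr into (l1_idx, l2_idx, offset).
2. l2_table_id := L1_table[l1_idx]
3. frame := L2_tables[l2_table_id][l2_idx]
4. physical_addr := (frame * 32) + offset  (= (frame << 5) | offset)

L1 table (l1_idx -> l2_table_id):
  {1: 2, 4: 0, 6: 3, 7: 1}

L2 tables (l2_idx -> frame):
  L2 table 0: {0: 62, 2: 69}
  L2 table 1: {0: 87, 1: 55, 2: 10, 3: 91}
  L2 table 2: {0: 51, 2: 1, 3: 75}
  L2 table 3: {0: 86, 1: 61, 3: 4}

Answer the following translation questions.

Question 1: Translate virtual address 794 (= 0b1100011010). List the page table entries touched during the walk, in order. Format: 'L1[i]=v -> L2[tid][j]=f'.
Answer: L1[6]=3 -> L2[3][0]=86

Derivation:
vaddr = 794 = 0b1100011010
Split: l1_idx=6, l2_idx=0, offset=26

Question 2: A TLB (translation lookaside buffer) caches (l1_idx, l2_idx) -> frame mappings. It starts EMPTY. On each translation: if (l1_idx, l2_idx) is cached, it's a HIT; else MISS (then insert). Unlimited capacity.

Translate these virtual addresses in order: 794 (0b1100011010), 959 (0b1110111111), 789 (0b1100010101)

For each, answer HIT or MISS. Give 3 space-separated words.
Answer: MISS MISS HIT

Derivation:
vaddr=794: (6,0) not in TLB -> MISS, insert
vaddr=959: (7,1) not in TLB -> MISS, insert
vaddr=789: (6,0) in TLB -> HIT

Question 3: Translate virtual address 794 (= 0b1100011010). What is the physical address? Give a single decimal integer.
vaddr = 794 = 0b1100011010
Split: l1_idx=6, l2_idx=0, offset=26
L1[6] = 3
L2[3][0] = 86
paddr = 86 * 32 + 26 = 2778

Answer: 2778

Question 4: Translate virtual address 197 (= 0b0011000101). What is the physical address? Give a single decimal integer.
Answer: 37

Derivation:
vaddr = 197 = 0b0011000101
Split: l1_idx=1, l2_idx=2, offset=5
L1[1] = 2
L2[2][2] = 1
paddr = 1 * 32 + 5 = 37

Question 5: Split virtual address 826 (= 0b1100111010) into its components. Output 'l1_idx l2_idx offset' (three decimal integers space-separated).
Answer: 6 1 26

Derivation:
vaddr = 826 = 0b1100111010
  top 3 bits -> l1_idx = 6
  next 2 bits -> l2_idx = 1
  bottom 5 bits -> offset = 26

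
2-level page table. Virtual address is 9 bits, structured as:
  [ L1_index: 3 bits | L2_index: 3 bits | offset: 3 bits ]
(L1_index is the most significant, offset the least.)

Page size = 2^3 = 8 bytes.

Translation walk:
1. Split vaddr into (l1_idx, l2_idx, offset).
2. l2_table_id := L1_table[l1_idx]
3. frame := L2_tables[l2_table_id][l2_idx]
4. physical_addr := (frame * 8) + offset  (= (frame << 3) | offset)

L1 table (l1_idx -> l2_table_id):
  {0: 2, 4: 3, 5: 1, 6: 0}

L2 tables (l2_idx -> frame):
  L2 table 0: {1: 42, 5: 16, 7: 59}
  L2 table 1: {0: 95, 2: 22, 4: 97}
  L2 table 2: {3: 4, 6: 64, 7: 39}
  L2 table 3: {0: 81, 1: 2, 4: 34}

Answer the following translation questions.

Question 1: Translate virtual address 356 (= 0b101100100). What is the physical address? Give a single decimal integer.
vaddr = 356 = 0b101100100
Split: l1_idx=5, l2_idx=4, offset=4
L1[5] = 1
L2[1][4] = 97
paddr = 97 * 8 + 4 = 780

Answer: 780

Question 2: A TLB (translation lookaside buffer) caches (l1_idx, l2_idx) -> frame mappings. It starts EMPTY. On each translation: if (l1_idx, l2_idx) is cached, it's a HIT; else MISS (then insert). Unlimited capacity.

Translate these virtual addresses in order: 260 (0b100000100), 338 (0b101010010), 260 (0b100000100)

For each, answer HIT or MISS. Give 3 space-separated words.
Answer: MISS MISS HIT

Derivation:
vaddr=260: (4,0) not in TLB -> MISS, insert
vaddr=338: (5,2) not in TLB -> MISS, insert
vaddr=260: (4,0) in TLB -> HIT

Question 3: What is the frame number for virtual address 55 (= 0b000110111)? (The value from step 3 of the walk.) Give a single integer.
vaddr = 55: l1_idx=0, l2_idx=6
L1[0] = 2; L2[2][6] = 64

Answer: 64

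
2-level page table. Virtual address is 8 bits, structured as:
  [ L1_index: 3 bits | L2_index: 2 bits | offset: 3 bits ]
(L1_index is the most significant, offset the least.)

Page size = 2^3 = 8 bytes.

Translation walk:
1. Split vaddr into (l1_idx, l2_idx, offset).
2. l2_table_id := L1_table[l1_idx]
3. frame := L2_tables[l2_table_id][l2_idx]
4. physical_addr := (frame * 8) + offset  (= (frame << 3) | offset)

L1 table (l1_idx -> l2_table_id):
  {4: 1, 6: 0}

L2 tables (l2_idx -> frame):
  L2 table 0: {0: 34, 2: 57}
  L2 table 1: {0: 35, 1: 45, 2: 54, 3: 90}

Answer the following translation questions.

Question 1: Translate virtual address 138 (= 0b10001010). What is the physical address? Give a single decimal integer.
vaddr = 138 = 0b10001010
Split: l1_idx=4, l2_idx=1, offset=2
L1[4] = 1
L2[1][1] = 45
paddr = 45 * 8 + 2 = 362

Answer: 362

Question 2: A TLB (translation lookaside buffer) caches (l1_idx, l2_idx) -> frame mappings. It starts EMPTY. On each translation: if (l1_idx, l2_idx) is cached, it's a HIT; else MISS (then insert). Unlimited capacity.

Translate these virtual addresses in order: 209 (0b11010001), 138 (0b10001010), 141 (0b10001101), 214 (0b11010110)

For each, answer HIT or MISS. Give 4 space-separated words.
vaddr=209: (6,2) not in TLB -> MISS, insert
vaddr=138: (4,1) not in TLB -> MISS, insert
vaddr=141: (4,1) in TLB -> HIT
vaddr=214: (6,2) in TLB -> HIT

Answer: MISS MISS HIT HIT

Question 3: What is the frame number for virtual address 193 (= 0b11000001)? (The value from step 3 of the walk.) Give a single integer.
vaddr = 193: l1_idx=6, l2_idx=0
L1[6] = 0; L2[0][0] = 34

Answer: 34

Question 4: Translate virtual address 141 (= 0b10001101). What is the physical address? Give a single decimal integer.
Answer: 365

Derivation:
vaddr = 141 = 0b10001101
Split: l1_idx=4, l2_idx=1, offset=5
L1[4] = 1
L2[1][1] = 45
paddr = 45 * 8 + 5 = 365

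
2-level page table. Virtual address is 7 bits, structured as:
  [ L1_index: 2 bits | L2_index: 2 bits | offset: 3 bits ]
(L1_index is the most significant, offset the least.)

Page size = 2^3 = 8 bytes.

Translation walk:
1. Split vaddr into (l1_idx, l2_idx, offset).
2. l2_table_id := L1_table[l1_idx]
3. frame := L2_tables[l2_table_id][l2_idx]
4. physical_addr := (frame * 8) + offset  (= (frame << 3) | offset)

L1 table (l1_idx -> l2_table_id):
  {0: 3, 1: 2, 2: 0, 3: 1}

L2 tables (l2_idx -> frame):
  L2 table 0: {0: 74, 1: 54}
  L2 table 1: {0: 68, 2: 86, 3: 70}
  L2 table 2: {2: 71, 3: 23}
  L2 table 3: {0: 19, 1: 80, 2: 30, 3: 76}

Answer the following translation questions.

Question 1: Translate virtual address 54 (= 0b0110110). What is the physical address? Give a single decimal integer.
vaddr = 54 = 0b0110110
Split: l1_idx=1, l2_idx=2, offset=6
L1[1] = 2
L2[2][2] = 71
paddr = 71 * 8 + 6 = 574

Answer: 574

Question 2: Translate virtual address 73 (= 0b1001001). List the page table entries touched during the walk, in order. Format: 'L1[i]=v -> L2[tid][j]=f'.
Answer: L1[2]=0 -> L2[0][1]=54

Derivation:
vaddr = 73 = 0b1001001
Split: l1_idx=2, l2_idx=1, offset=1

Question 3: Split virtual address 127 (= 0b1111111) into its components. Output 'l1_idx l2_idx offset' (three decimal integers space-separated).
Answer: 3 3 7

Derivation:
vaddr = 127 = 0b1111111
  top 2 bits -> l1_idx = 3
  next 2 bits -> l2_idx = 3
  bottom 3 bits -> offset = 7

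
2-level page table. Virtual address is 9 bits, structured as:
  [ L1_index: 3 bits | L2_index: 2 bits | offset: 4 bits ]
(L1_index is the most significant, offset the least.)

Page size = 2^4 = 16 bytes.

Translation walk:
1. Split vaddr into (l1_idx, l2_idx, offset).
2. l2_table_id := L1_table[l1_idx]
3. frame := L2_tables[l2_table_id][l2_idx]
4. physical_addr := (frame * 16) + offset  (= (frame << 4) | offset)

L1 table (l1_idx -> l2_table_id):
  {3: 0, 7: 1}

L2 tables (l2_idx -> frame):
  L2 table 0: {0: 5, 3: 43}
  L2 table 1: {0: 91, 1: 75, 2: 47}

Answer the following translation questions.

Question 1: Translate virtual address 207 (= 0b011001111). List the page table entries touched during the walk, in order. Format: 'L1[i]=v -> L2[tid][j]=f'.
vaddr = 207 = 0b011001111
Split: l1_idx=3, l2_idx=0, offset=15

Answer: L1[3]=0 -> L2[0][0]=5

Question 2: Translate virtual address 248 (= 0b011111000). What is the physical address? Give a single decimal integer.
Answer: 696

Derivation:
vaddr = 248 = 0b011111000
Split: l1_idx=3, l2_idx=3, offset=8
L1[3] = 0
L2[0][3] = 43
paddr = 43 * 16 + 8 = 696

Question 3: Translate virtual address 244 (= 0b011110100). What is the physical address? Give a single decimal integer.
vaddr = 244 = 0b011110100
Split: l1_idx=3, l2_idx=3, offset=4
L1[3] = 0
L2[0][3] = 43
paddr = 43 * 16 + 4 = 692

Answer: 692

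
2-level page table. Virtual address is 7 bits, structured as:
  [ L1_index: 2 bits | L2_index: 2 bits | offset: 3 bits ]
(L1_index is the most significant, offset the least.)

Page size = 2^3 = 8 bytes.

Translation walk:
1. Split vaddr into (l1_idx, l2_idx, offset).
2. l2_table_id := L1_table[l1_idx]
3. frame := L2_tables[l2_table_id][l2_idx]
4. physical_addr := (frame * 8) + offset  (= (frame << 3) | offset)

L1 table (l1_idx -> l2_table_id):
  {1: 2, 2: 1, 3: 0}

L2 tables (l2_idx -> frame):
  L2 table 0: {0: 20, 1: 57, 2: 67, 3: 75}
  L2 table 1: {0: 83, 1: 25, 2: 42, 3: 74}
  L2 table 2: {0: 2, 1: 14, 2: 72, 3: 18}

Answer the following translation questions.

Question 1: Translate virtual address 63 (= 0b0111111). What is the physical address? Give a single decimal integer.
Answer: 151

Derivation:
vaddr = 63 = 0b0111111
Split: l1_idx=1, l2_idx=3, offset=7
L1[1] = 2
L2[2][3] = 18
paddr = 18 * 8 + 7 = 151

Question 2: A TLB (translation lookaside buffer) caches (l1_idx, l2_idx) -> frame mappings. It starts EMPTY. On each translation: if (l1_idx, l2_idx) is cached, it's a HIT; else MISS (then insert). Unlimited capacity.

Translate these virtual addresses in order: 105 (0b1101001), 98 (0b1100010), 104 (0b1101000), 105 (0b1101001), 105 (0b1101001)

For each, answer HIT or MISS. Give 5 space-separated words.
Answer: MISS MISS HIT HIT HIT

Derivation:
vaddr=105: (3,1) not in TLB -> MISS, insert
vaddr=98: (3,0) not in TLB -> MISS, insert
vaddr=104: (3,1) in TLB -> HIT
vaddr=105: (3,1) in TLB -> HIT
vaddr=105: (3,1) in TLB -> HIT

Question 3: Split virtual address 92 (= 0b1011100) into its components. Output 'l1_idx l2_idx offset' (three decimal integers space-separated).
vaddr = 92 = 0b1011100
  top 2 bits -> l1_idx = 2
  next 2 bits -> l2_idx = 3
  bottom 3 bits -> offset = 4

Answer: 2 3 4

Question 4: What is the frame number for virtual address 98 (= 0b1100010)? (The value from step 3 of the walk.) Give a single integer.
vaddr = 98: l1_idx=3, l2_idx=0
L1[3] = 0; L2[0][0] = 20

Answer: 20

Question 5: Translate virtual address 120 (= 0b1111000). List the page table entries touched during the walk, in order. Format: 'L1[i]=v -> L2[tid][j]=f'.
vaddr = 120 = 0b1111000
Split: l1_idx=3, l2_idx=3, offset=0

Answer: L1[3]=0 -> L2[0][3]=75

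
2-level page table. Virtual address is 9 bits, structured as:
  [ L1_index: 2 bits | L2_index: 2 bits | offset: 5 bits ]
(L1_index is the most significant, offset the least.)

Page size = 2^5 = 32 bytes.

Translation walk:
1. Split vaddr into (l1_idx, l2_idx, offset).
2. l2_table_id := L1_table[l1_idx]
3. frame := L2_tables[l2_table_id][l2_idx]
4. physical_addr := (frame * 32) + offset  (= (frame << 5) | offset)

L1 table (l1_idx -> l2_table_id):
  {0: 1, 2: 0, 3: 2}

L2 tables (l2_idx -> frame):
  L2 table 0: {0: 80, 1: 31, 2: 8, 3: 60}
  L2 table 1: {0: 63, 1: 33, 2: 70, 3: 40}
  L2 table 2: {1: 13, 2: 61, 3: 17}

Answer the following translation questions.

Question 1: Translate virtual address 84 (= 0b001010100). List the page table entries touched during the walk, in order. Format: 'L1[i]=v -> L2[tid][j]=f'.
Answer: L1[0]=1 -> L2[1][2]=70

Derivation:
vaddr = 84 = 0b001010100
Split: l1_idx=0, l2_idx=2, offset=20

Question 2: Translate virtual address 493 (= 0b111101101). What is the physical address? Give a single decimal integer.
Answer: 557

Derivation:
vaddr = 493 = 0b111101101
Split: l1_idx=3, l2_idx=3, offset=13
L1[3] = 2
L2[2][3] = 17
paddr = 17 * 32 + 13 = 557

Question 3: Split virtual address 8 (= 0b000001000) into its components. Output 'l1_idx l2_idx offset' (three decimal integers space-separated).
Answer: 0 0 8

Derivation:
vaddr = 8 = 0b000001000
  top 2 bits -> l1_idx = 0
  next 2 bits -> l2_idx = 0
  bottom 5 bits -> offset = 8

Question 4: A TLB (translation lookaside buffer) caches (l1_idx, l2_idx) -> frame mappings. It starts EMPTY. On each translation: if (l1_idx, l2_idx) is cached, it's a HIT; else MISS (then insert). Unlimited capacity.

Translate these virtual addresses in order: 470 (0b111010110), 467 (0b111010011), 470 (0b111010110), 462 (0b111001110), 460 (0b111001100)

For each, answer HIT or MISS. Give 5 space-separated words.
vaddr=470: (3,2) not in TLB -> MISS, insert
vaddr=467: (3,2) in TLB -> HIT
vaddr=470: (3,2) in TLB -> HIT
vaddr=462: (3,2) in TLB -> HIT
vaddr=460: (3,2) in TLB -> HIT

Answer: MISS HIT HIT HIT HIT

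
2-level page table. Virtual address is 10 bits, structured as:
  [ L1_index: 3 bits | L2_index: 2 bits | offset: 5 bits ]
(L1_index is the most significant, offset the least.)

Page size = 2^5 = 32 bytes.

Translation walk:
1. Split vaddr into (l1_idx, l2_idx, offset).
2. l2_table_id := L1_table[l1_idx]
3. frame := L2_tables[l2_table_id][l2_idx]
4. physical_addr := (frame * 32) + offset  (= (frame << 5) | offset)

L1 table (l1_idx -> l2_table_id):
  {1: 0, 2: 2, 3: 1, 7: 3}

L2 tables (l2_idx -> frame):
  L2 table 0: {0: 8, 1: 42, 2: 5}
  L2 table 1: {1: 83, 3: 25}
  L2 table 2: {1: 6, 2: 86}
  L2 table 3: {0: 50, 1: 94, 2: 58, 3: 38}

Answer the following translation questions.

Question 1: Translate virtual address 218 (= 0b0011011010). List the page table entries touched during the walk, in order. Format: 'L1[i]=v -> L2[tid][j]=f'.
vaddr = 218 = 0b0011011010
Split: l1_idx=1, l2_idx=2, offset=26

Answer: L1[1]=0 -> L2[0][2]=5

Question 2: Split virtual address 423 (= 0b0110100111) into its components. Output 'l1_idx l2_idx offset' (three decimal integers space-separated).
Answer: 3 1 7

Derivation:
vaddr = 423 = 0b0110100111
  top 3 bits -> l1_idx = 3
  next 2 bits -> l2_idx = 1
  bottom 5 bits -> offset = 7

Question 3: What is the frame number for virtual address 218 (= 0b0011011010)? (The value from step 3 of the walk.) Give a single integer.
vaddr = 218: l1_idx=1, l2_idx=2
L1[1] = 0; L2[0][2] = 5

Answer: 5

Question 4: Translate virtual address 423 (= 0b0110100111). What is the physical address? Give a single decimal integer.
Answer: 2663

Derivation:
vaddr = 423 = 0b0110100111
Split: l1_idx=3, l2_idx=1, offset=7
L1[3] = 1
L2[1][1] = 83
paddr = 83 * 32 + 7 = 2663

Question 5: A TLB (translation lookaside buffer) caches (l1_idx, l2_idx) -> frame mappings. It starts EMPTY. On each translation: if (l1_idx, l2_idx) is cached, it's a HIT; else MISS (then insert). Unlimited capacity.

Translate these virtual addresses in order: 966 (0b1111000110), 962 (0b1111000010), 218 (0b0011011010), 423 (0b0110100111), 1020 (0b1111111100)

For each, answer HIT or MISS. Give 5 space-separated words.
vaddr=966: (7,2) not in TLB -> MISS, insert
vaddr=962: (7,2) in TLB -> HIT
vaddr=218: (1,2) not in TLB -> MISS, insert
vaddr=423: (3,1) not in TLB -> MISS, insert
vaddr=1020: (7,3) not in TLB -> MISS, insert

Answer: MISS HIT MISS MISS MISS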